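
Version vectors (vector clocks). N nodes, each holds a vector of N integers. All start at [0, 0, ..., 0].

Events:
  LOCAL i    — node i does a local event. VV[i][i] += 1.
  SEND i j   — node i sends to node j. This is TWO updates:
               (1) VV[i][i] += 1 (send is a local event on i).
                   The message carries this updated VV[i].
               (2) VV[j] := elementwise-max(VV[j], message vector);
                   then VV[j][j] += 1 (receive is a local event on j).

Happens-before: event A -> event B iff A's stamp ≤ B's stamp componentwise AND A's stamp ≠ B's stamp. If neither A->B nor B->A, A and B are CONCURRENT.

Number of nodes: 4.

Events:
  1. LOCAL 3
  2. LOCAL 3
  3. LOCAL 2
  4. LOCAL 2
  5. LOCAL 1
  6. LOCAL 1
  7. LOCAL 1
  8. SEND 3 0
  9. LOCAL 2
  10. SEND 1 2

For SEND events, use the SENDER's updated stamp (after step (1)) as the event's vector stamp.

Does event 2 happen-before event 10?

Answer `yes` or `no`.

Answer: no

Derivation:
Initial: VV[0]=[0, 0, 0, 0]
Initial: VV[1]=[0, 0, 0, 0]
Initial: VV[2]=[0, 0, 0, 0]
Initial: VV[3]=[0, 0, 0, 0]
Event 1: LOCAL 3: VV[3][3]++ -> VV[3]=[0, 0, 0, 1]
Event 2: LOCAL 3: VV[3][3]++ -> VV[3]=[0, 0, 0, 2]
Event 3: LOCAL 2: VV[2][2]++ -> VV[2]=[0, 0, 1, 0]
Event 4: LOCAL 2: VV[2][2]++ -> VV[2]=[0, 0, 2, 0]
Event 5: LOCAL 1: VV[1][1]++ -> VV[1]=[0, 1, 0, 0]
Event 6: LOCAL 1: VV[1][1]++ -> VV[1]=[0, 2, 0, 0]
Event 7: LOCAL 1: VV[1][1]++ -> VV[1]=[0, 3, 0, 0]
Event 8: SEND 3->0: VV[3][3]++ -> VV[3]=[0, 0, 0, 3], msg_vec=[0, 0, 0, 3]; VV[0]=max(VV[0],msg_vec) then VV[0][0]++ -> VV[0]=[1, 0, 0, 3]
Event 9: LOCAL 2: VV[2][2]++ -> VV[2]=[0, 0, 3, 0]
Event 10: SEND 1->2: VV[1][1]++ -> VV[1]=[0, 4, 0, 0], msg_vec=[0, 4, 0, 0]; VV[2]=max(VV[2],msg_vec) then VV[2][2]++ -> VV[2]=[0, 4, 4, 0]
Event 2 stamp: [0, 0, 0, 2]
Event 10 stamp: [0, 4, 0, 0]
[0, 0, 0, 2] <= [0, 4, 0, 0]? False. Equal? False. Happens-before: False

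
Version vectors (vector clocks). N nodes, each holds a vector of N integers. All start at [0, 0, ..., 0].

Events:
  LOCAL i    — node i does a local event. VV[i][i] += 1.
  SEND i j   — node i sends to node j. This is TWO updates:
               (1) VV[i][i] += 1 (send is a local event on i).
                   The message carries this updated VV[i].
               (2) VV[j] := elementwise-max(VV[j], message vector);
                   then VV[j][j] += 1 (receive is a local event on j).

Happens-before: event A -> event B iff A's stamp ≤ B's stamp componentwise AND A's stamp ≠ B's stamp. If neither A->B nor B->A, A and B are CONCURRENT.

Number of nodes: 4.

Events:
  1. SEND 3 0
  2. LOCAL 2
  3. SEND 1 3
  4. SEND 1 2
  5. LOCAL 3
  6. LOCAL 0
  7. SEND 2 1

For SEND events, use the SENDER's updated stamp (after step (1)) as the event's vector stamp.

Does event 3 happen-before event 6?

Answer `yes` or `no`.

Initial: VV[0]=[0, 0, 0, 0]
Initial: VV[1]=[0, 0, 0, 0]
Initial: VV[2]=[0, 0, 0, 0]
Initial: VV[3]=[0, 0, 0, 0]
Event 1: SEND 3->0: VV[3][3]++ -> VV[3]=[0, 0, 0, 1], msg_vec=[0, 0, 0, 1]; VV[0]=max(VV[0],msg_vec) then VV[0][0]++ -> VV[0]=[1, 0, 0, 1]
Event 2: LOCAL 2: VV[2][2]++ -> VV[2]=[0, 0, 1, 0]
Event 3: SEND 1->3: VV[1][1]++ -> VV[1]=[0, 1, 0, 0], msg_vec=[0, 1, 0, 0]; VV[3]=max(VV[3],msg_vec) then VV[3][3]++ -> VV[3]=[0, 1, 0, 2]
Event 4: SEND 1->2: VV[1][1]++ -> VV[1]=[0, 2, 0, 0], msg_vec=[0, 2, 0, 0]; VV[2]=max(VV[2],msg_vec) then VV[2][2]++ -> VV[2]=[0, 2, 2, 0]
Event 5: LOCAL 3: VV[3][3]++ -> VV[3]=[0, 1, 0, 3]
Event 6: LOCAL 0: VV[0][0]++ -> VV[0]=[2, 0, 0, 1]
Event 7: SEND 2->1: VV[2][2]++ -> VV[2]=[0, 2, 3, 0], msg_vec=[0, 2, 3, 0]; VV[1]=max(VV[1],msg_vec) then VV[1][1]++ -> VV[1]=[0, 3, 3, 0]
Event 3 stamp: [0, 1, 0, 0]
Event 6 stamp: [2, 0, 0, 1]
[0, 1, 0, 0] <= [2, 0, 0, 1]? False. Equal? False. Happens-before: False

Answer: no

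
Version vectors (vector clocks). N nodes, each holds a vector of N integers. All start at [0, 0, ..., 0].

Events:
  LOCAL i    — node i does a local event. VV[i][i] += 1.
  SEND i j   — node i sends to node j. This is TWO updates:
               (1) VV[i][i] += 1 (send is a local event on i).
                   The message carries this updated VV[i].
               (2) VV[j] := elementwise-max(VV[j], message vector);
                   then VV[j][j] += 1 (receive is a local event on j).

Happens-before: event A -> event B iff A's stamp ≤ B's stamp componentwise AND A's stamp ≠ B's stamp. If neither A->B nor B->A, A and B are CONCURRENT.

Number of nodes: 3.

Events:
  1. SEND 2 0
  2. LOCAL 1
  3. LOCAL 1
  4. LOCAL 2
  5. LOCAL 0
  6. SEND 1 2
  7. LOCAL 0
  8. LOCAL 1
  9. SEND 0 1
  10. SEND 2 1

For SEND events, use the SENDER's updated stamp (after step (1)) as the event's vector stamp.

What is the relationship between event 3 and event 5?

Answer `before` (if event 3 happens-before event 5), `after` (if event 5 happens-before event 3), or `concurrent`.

Initial: VV[0]=[0, 0, 0]
Initial: VV[1]=[0, 0, 0]
Initial: VV[2]=[0, 0, 0]
Event 1: SEND 2->0: VV[2][2]++ -> VV[2]=[0, 0, 1], msg_vec=[0, 0, 1]; VV[0]=max(VV[0],msg_vec) then VV[0][0]++ -> VV[0]=[1, 0, 1]
Event 2: LOCAL 1: VV[1][1]++ -> VV[1]=[0, 1, 0]
Event 3: LOCAL 1: VV[1][1]++ -> VV[1]=[0, 2, 0]
Event 4: LOCAL 2: VV[2][2]++ -> VV[2]=[0, 0, 2]
Event 5: LOCAL 0: VV[0][0]++ -> VV[0]=[2, 0, 1]
Event 6: SEND 1->2: VV[1][1]++ -> VV[1]=[0, 3, 0], msg_vec=[0, 3, 0]; VV[2]=max(VV[2],msg_vec) then VV[2][2]++ -> VV[2]=[0, 3, 3]
Event 7: LOCAL 0: VV[0][0]++ -> VV[0]=[3, 0, 1]
Event 8: LOCAL 1: VV[1][1]++ -> VV[1]=[0, 4, 0]
Event 9: SEND 0->1: VV[0][0]++ -> VV[0]=[4, 0, 1], msg_vec=[4, 0, 1]; VV[1]=max(VV[1],msg_vec) then VV[1][1]++ -> VV[1]=[4, 5, 1]
Event 10: SEND 2->1: VV[2][2]++ -> VV[2]=[0, 3, 4], msg_vec=[0, 3, 4]; VV[1]=max(VV[1],msg_vec) then VV[1][1]++ -> VV[1]=[4, 6, 4]
Event 3 stamp: [0, 2, 0]
Event 5 stamp: [2, 0, 1]
[0, 2, 0] <= [2, 0, 1]? False
[2, 0, 1] <= [0, 2, 0]? False
Relation: concurrent

Answer: concurrent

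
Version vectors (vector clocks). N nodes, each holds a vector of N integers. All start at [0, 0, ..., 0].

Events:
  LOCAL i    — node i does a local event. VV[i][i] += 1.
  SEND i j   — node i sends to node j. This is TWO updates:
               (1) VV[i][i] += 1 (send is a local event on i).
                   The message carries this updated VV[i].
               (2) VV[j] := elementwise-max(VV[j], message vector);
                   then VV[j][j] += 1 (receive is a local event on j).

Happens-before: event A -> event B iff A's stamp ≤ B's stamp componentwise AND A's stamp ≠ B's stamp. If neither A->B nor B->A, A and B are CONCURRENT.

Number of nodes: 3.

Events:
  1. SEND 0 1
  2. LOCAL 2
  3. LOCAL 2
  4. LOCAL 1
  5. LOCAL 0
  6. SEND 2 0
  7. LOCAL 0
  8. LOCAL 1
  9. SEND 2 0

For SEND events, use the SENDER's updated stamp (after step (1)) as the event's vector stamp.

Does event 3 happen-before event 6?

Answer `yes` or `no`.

Initial: VV[0]=[0, 0, 0]
Initial: VV[1]=[0, 0, 0]
Initial: VV[2]=[0, 0, 0]
Event 1: SEND 0->1: VV[0][0]++ -> VV[0]=[1, 0, 0], msg_vec=[1, 0, 0]; VV[1]=max(VV[1],msg_vec) then VV[1][1]++ -> VV[1]=[1, 1, 0]
Event 2: LOCAL 2: VV[2][2]++ -> VV[2]=[0, 0, 1]
Event 3: LOCAL 2: VV[2][2]++ -> VV[2]=[0, 0, 2]
Event 4: LOCAL 1: VV[1][1]++ -> VV[1]=[1, 2, 0]
Event 5: LOCAL 0: VV[0][0]++ -> VV[0]=[2, 0, 0]
Event 6: SEND 2->0: VV[2][2]++ -> VV[2]=[0, 0, 3], msg_vec=[0, 0, 3]; VV[0]=max(VV[0],msg_vec) then VV[0][0]++ -> VV[0]=[3, 0, 3]
Event 7: LOCAL 0: VV[0][0]++ -> VV[0]=[4, 0, 3]
Event 8: LOCAL 1: VV[1][1]++ -> VV[1]=[1, 3, 0]
Event 9: SEND 2->0: VV[2][2]++ -> VV[2]=[0, 0, 4], msg_vec=[0, 0, 4]; VV[0]=max(VV[0],msg_vec) then VV[0][0]++ -> VV[0]=[5, 0, 4]
Event 3 stamp: [0, 0, 2]
Event 6 stamp: [0, 0, 3]
[0, 0, 2] <= [0, 0, 3]? True. Equal? False. Happens-before: True

Answer: yes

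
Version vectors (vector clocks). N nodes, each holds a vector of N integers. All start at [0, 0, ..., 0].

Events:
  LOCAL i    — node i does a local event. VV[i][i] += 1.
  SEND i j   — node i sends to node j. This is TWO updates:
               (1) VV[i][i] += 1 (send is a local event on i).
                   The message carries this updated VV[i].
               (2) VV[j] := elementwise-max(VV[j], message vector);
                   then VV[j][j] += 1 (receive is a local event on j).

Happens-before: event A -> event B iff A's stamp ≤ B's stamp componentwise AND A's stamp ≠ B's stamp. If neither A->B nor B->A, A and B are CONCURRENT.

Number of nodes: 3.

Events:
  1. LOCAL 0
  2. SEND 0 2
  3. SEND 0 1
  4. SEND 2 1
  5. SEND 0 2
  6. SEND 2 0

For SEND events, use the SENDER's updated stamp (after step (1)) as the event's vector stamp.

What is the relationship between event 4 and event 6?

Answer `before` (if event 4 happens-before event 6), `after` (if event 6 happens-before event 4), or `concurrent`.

Initial: VV[0]=[0, 0, 0]
Initial: VV[1]=[0, 0, 0]
Initial: VV[2]=[0, 0, 0]
Event 1: LOCAL 0: VV[0][0]++ -> VV[0]=[1, 0, 0]
Event 2: SEND 0->2: VV[0][0]++ -> VV[0]=[2, 0, 0], msg_vec=[2, 0, 0]; VV[2]=max(VV[2],msg_vec) then VV[2][2]++ -> VV[2]=[2, 0, 1]
Event 3: SEND 0->1: VV[0][0]++ -> VV[0]=[3, 0, 0], msg_vec=[3, 0, 0]; VV[1]=max(VV[1],msg_vec) then VV[1][1]++ -> VV[1]=[3, 1, 0]
Event 4: SEND 2->1: VV[2][2]++ -> VV[2]=[2, 0, 2], msg_vec=[2, 0, 2]; VV[1]=max(VV[1],msg_vec) then VV[1][1]++ -> VV[1]=[3, 2, 2]
Event 5: SEND 0->2: VV[0][0]++ -> VV[0]=[4, 0, 0], msg_vec=[4, 0, 0]; VV[2]=max(VV[2],msg_vec) then VV[2][2]++ -> VV[2]=[4, 0, 3]
Event 6: SEND 2->0: VV[2][2]++ -> VV[2]=[4, 0, 4], msg_vec=[4, 0, 4]; VV[0]=max(VV[0],msg_vec) then VV[0][0]++ -> VV[0]=[5, 0, 4]
Event 4 stamp: [2, 0, 2]
Event 6 stamp: [4, 0, 4]
[2, 0, 2] <= [4, 0, 4]? True
[4, 0, 4] <= [2, 0, 2]? False
Relation: before

Answer: before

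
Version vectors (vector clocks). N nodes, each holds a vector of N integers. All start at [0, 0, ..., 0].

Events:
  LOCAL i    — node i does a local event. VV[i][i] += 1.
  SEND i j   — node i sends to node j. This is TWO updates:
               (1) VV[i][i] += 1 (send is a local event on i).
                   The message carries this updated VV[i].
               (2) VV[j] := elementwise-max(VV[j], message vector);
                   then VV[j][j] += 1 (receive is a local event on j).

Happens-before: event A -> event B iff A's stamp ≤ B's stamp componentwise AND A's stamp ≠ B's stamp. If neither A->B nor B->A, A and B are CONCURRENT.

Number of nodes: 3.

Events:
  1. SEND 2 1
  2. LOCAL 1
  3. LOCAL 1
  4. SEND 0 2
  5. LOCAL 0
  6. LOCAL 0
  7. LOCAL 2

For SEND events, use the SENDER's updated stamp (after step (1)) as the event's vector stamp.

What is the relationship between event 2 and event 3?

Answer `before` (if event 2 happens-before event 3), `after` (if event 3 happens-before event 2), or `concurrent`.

Initial: VV[0]=[0, 0, 0]
Initial: VV[1]=[0, 0, 0]
Initial: VV[2]=[0, 0, 0]
Event 1: SEND 2->1: VV[2][2]++ -> VV[2]=[0, 0, 1], msg_vec=[0, 0, 1]; VV[1]=max(VV[1],msg_vec) then VV[1][1]++ -> VV[1]=[0, 1, 1]
Event 2: LOCAL 1: VV[1][1]++ -> VV[1]=[0, 2, 1]
Event 3: LOCAL 1: VV[1][1]++ -> VV[1]=[0, 3, 1]
Event 4: SEND 0->2: VV[0][0]++ -> VV[0]=[1, 0, 0], msg_vec=[1, 0, 0]; VV[2]=max(VV[2],msg_vec) then VV[2][2]++ -> VV[2]=[1, 0, 2]
Event 5: LOCAL 0: VV[0][0]++ -> VV[0]=[2, 0, 0]
Event 6: LOCAL 0: VV[0][0]++ -> VV[0]=[3, 0, 0]
Event 7: LOCAL 2: VV[2][2]++ -> VV[2]=[1, 0, 3]
Event 2 stamp: [0, 2, 1]
Event 3 stamp: [0, 3, 1]
[0, 2, 1] <= [0, 3, 1]? True
[0, 3, 1] <= [0, 2, 1]? False
Relation: before

Answer: before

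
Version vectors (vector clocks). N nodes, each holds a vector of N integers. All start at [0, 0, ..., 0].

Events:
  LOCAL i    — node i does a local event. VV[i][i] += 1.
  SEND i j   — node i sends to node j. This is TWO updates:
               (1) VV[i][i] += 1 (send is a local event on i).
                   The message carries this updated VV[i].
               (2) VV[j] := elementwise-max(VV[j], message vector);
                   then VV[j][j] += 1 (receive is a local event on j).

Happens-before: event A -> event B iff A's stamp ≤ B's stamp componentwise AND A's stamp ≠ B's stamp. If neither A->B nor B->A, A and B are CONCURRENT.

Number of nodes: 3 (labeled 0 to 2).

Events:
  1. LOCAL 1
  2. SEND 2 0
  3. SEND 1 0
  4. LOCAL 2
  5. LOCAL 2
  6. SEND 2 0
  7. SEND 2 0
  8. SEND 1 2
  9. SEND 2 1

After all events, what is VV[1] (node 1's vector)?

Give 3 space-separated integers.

Initial: VV[0]=[0, 0, 0]
Initial: VV[1]=[0, 0, 0]
Initial: VV[2]=[0, 0, 0]
Event 1: LOCAL 1: VV[1][1]++ -> VV[1]=[0, 1, 0]
Event 2: SEND 2->0: VV[2][2]++ -> VV[2]=[0, 0, 1], msg_vec=[0, 0, 1]; VV[0]=max(VV[0],msg_vec) then VV[0][0]++ -> VV[0]=[1, 0, 1]
Event 3: SEND 1->0: VV[1][1]++ -> VV[1]=[0, 2, 0], msg_vec=[0, 2, 0]; VV[0]=max(VV[0],msg_vec) then VV[0][0]++ -> VV[0]=[2, 2, 1]
Event 4: LOCAL 2: VV[2][2]++ -> VV[2]=[0, 0, 2]
Event 5: LOCAL 2: VV[2][2]++ -> VV[2]=[0, 0, 3]
Event 6: SEND 2->0: VV[2][2]++ -> VV[2]=[0, 0, 4], msg_vec=[0, 0, 4]; VV[0]=max(VV[0],msg_vec) then VV[0][0]++ -> VV[0]=[3, 2, 4]
Event 7: SEND 2->0: VV[2][2]++ -> VV[2]=[0, 0, 5], msg_vec=[0, 0, 5]; VV[0]=max(VV[0],msg_vec) then VV[0][0]++ -> VV[0]=[4, 2, 5]
Event 8: SEND 1->2: VV[1][1]++ -> VV[1]=[0, 3, 0], msg_vec=[0, 3, 0]; VV[2]=max(VV[2],msg_vec) then VV[2][2]++ -> VV[2]=[0, 3, 6]
Event 9: SEND 2->1: VV[2][2]++ -> VV[2]=[0, 3, 7], msg_vec=[0, 3, 7]; VV[1]=max(VV[1],msg_vec) then VV[1][1]++ -> VV[1]=[0, 4, 7]
Final vectors: VV[0]=[4, 2, 5]; VV[1]=[0, 4, 7]; VV[2]=[0, 3, 7]

Answer: 0 4 7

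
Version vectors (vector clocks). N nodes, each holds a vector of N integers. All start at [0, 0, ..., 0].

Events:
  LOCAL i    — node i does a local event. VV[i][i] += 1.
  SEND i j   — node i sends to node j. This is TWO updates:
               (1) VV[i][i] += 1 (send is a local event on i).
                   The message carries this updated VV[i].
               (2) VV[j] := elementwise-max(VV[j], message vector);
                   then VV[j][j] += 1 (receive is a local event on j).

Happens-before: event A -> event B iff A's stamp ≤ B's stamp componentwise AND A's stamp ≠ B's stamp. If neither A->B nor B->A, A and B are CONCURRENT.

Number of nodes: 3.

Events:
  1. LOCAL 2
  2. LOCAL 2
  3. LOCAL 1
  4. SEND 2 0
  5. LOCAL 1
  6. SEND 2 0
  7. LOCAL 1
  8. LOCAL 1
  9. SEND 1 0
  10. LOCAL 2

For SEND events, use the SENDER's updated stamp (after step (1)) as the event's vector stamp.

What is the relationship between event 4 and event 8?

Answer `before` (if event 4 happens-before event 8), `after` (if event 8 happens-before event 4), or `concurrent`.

Answer: concurrent

Derivation:
Initial: VV[0]=[0, 0, 0]
Initial: VV[1]=[0, 0, 0]
Initial: VV[2]=[0, 0, 0]
Event 1: LOCAL 2: VV[2][2]++ -> VV[2]=[0, 0, 1]
Event 2: LOCAL 2: VV[2][2]++ -> VV[2]=[0, 0, 2]
Event 3: LOCAL 1: VV[1][1]++ -> VV[1]=[0, 1, 0]
Event 4: SEND 2->0: VV[2][2]++ -> VV[2]=[0, 0, 3], msg_vec=[0, 0, 3]; VV[0]=max(VV[0],msg_vec) then VV[0][0]++ -> VV[0]=[1, 0, 3]
Event 5: LOCAL 1: VV[1][1]++ -> VV[1]=[0, 2, 0]
Event 6: SEND 2->0: VV[2][2]++ -> VV[2]=[0, 0, 4], msg_vec=[0, 0, 4]; VV[0]=max(VV[0],msg_vec) then VV[0][0]++ -> VV[0]=[2, 0, 4]
Event 7: LOCAL 1: VV[1][1]++ -> VV[1]=[0, 3, 0]
Event 8: LOCAL 1: VV[1][1]++ -> VV[1]=[0, 4, 0]
Event 9: SEND 1->0: VV[1][1]++ -> VV[1]=[0, 5, 0], msg_vec=[0, 5, 0]; VV[0]=max(VV[0],msg_vec) then VV[0][0]++ -> VV[0]=[3, 5, 4]
Event 10: LOCAL 2: VV[2][2]++ -> VV[2]=[0, 0, 5]
Event 4 stamp: [0, 0, 3]
Event 8 stamp: [0, 4, 0]
[0, 0, 3] <= [0, 4, 0]? False
[0, 4, 0] <= [0, 0, 3]? False
Relation: concurrent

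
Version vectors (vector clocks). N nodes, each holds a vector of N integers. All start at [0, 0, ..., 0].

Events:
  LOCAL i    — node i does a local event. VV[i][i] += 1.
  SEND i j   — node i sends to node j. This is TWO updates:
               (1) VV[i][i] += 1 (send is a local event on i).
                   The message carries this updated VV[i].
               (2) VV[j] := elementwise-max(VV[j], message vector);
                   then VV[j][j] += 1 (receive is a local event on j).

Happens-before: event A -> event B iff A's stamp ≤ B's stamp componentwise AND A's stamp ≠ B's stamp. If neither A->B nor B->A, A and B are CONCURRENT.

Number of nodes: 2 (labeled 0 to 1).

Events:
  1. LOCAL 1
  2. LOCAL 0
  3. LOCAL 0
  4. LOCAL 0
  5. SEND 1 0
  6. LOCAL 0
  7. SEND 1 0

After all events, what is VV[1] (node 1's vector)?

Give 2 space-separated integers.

Initial: VV[0]=[0, 0]
Initial: VV[1]=[0, 0]
Event 1: LOCAL 1: VV[1][1]++ -> VV[1]=[0, 1]
Event 2: LOCAL 0: VV[0][0]++ -> VV[0]=[1, 0]
Event 3: LOCAL 0: VV[0][0]++ -> VV[0]=[2, 0]
Event 4: LOCAL 0: VV[0][0]++ -> VV[0]=[3, 0]
Event 5: SEND 1->0: VV[1][1]++ -> VV[1]=[0, 2], msg_vec=[0, 2]; VV[0]=max(VV[0],msg_vec) then VV[0][0]++ -> VV[0]=[4, 2]
Event 6: LOCAL 0: VV[0][0]++ -> VV[0]=[5, 2]
Event 7: SEND 1->0: VV[1][1]++ -> VV[1]=[0, 3], msg_vec=[0, 3]; VV[0]=max(VV[0],msg_vec) then VV[0][0]++ -> VV[0]=[6, 3]
Final vectors: VV[0]=[6, 3]; VV[1]=[0, 3]

Answer: 0 3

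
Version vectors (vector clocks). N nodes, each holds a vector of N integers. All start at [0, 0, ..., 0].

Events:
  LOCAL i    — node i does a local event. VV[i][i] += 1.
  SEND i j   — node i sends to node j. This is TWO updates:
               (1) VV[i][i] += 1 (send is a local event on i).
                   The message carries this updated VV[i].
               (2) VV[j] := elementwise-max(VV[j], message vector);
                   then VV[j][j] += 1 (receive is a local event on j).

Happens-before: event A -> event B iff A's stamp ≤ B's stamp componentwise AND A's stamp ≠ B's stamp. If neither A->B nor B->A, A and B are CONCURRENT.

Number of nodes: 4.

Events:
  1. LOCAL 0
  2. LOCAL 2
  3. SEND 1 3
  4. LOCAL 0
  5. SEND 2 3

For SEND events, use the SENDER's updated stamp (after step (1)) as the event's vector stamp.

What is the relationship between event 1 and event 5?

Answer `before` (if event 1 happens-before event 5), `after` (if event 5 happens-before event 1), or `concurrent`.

Answer: concurrent

Derivation:
Initial: VV[0]=[0, 0, 0, 0]
Initial: VV[1]=[0, 0, 0, 0]
Initial: VV[2]=[0, 0, 0, 0]
Initial: VV[3]=[0, 0, 0, 0]
Event 1: LOCAL 0: VV[0][0]++ -> VV[0]=[1, 0, 0, 0]
Event 2: LOCAL 2: VV[2][2]++ -> VV[2]=[0, 0, 1, 0]
Event 3: SEND 1->3: VV[1][1]++ -> VV[1]=[0, 1, 0, 0], msg_vec=[0, 1, 0, 0]; VV[3]=max(VV[3],msg_vec) then VV[3][3]++ -> VV[3]=[0, 1, 0, 1]
Event 4: LOCAL 0: VV[0][0]++ -> VV[0]=[2, 0, 0, 0]
Event 5: SEND 2->3: VV[2][2]++ -> VV[2]=[0, 0, 2, 0], msg_vec=[0, 0, 2, 0]; VV[3]=max(VV[3],msg_vec) then VV[3][3]++ -> VV[3]=[0, 1, 2, 2]
Event 1 stamp: [1, 0, 0, 0]
Event 5 stamp: [0, 0, 2, 0]
[1, 0, 0, 0] <= [0, 0, 2, 0]? False
[0, 0, 2, 0] <= [1, 0, 0, 0]? False
Relation: concurrent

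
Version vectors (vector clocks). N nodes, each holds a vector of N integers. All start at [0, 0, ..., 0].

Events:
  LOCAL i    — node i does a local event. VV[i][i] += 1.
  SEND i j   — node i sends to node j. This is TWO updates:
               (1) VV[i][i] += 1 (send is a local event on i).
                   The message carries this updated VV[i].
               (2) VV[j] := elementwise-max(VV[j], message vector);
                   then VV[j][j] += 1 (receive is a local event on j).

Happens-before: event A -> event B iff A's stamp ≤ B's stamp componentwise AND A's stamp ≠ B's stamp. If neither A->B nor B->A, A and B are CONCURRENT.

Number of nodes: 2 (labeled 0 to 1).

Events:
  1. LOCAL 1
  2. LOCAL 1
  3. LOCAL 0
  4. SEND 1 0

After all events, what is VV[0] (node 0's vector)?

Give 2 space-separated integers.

Initial: VV[0]=[0, 0]
Initial: VV[1]=[0, 0]
Event 1: LOCAL 1: VV[1][1]++ -> VV[1]=[0, 1]
Event 2: LOCAL 1: VV[1][1]++ -> VV[1]=[0, 2]
Event 3: LOCAL 0: VV[0][0]++ -> VV[0]=[1, 0]
Event 4: SEND 1->0: VV[1][1]++ -> VV[1]=[0, 3], msg_vec=[0, 3]; VV[0]=max(VV[0],msg_vec) then VV[0][0]++ -> VV[0]=[2, 3]
Final vectors: VV[0]=[2, 3]; VV[1]=[0, 3]

Answer: 2 3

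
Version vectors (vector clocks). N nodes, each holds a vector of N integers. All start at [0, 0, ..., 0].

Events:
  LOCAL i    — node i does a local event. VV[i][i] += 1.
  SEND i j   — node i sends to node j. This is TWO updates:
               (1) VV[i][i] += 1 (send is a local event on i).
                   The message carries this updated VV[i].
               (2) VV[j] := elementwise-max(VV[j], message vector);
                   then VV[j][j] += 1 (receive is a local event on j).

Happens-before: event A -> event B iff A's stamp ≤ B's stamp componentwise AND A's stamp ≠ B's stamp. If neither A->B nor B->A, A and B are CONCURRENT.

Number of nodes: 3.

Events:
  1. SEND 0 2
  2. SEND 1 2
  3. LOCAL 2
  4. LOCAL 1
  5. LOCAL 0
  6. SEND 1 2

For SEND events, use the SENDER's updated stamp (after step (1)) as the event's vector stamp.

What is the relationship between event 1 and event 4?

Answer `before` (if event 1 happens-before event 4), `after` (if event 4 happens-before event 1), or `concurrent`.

Initial: VV[0]=[0, 0, 0]
Initial: VV[1]=[0, 0, 0]
Initial: VV[2]=[0, 0, 0]
Event 1: SEND 0->2: VV[0][0]++ -> VV[0]=[1, 0, 0], msg_vec=[1, 0, 0]; VV[2]=max(VV[2],msg_vec) then VV[2][2]++ -> VV[2]=[1, 0, 1]
Event 2: SEND 1->2: VV[1][1]++ -> VV[1]=[0, 1, 0], msg_vec=[0, 1, 0]; VV[2]=max(VV[2],msg_vec) then VV[2][2]++ -> VV[2]=[1, 1, 2]
Event 3: LOCAL 2: VV[2][2]++ -> VV[2]=[1, 1, 3]
Event 4: LOCAL 1: VV[1][1]++ -> VV[1]=[0, 2, 0]
Event 5: LOCAL 0: VV[0][0]++ -> VV[0]=[2, 0, 0]
Event 6: SEND 1->2: VV[1][1]++ -> VV[1]=[0, 3, 0], msg_vec=[0, 3, 0]; VV[2]=max(VV[2],msg_vec) then VV[2][2]++ -> VV[2]=[1, 3, 4]
Event 1 stamp: [1, 0, 0]
Event 4 stamp: [0, 2, 0]
[1, 0, 0] <= [0, 2, 0]? False
[0, 2, 0] <= [1, 0, 0]? False
Relation: concurrent

Answer: concurrent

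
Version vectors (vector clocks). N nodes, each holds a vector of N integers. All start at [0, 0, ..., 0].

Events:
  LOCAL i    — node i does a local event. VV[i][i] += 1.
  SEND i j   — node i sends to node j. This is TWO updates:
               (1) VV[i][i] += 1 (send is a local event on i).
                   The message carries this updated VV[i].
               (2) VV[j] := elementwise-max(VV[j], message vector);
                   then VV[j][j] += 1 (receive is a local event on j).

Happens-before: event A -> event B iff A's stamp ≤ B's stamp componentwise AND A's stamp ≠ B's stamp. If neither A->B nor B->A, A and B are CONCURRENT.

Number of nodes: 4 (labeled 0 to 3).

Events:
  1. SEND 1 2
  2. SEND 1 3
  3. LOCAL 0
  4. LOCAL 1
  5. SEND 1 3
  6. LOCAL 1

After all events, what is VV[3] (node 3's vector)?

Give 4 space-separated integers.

Initial: VV[0]=[0, 0, 0, 0]
Initial: VV[1]=[0, 0, 0, 0]
Initial: VV[2]=[0, 0, 0, 0]
Initial: VV[3]=[0, 0, 0, 0]
Event 1: SEND 1->2: VV[1][1]++ -> VV[1]=[0, 1, 0, 0], msg_vec=[0, 1, 0, 0]; VV[2]=max(VV[2],msg_vec) then VV[2][2]++ -> VV[2]=[0, 1, 1, 0]
Event 2: SEND 1->3: VV[1][1]++ -> VV[1]=[0, 2, 0, 0], msg_vec=[0, 2, 0, 0]; VV[3]=max(VV[3],msg_vec) then VV[3][3]++ -> VV[3]=[0, 2, 0, 1]
Event 3: LOCAL 0: VV[0][0]++ -> VV[0]=[1, 0, 0, 0]
Event 4: LOCAL 1: VV[1][1]++ -> VV[1]=[0, 3, 0, 0]
Event 5: SEND 1->3: VV[1][1]++ -> VV[1]=[0, 4, 0, 0], msg_vec=[0, 4, 0, 0]; VV[3]=max(VV[3],msg_vec) then VV[3][3]++ -> VV[3]=[0, 4, 0, 2]
Event 6: LOCAL 1: VV[1][1]++ -> VV[1]=[0, 5, 0, 0]
Final vectors: VV[0]=[1, 0, 0, 0]; VV[1]=[0, 5, 0, 0]; VV[2]=[0, 1, 1, 0]; VV[3]=[0, 4, 0, 2]

Answer: 0 4 0 2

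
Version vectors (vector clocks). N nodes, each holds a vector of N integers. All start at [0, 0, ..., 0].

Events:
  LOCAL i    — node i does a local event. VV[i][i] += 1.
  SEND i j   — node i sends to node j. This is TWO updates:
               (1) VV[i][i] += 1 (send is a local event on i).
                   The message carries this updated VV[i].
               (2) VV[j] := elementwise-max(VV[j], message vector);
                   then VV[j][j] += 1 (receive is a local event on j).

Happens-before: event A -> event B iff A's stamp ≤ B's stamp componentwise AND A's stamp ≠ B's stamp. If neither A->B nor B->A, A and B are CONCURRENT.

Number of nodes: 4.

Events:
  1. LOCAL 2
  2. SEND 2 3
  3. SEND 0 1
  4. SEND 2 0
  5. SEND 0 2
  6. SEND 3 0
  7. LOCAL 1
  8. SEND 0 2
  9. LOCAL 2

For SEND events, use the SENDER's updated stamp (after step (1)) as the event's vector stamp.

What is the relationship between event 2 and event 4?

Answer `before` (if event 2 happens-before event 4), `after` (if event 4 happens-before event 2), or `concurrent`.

Answer: before

Derivation:
Initial: VV[0]=[0, 0, 0, 0]
Initial: VV[1]=[0, 0, 0, 0]
Initial: VV[2]=[0, 0, 0, 0]
Initial: VV[3]=[0, 0, 0, 0]
Event 1: LOCAL 2: VV[2][2]++ -> VV[2]=[0, 0, 1, 0]
Event 2: SEND 2->3: VV[2][2]++ -> VV[2]=[0, 0, 2, 0], msg_vec=[0, 0, 2, 0]; VV[3]=max(VV[3],msg_vec) then VV[3][3]++ -> VV[3]=[0, 0, 2, 1]
Event 3: SEND 0->1: VV[0][0]++ -> VV[0]=[1, 0, 0, 0], msg_vec=[1, 0, 0, 0]; VV[1]=max(VV[1],msg_vec) then VV[1][1]++ -> VV[1]=[1, 1, 0, 0]
Event 4: SEND 2->0: VV[2][2]++ -> VV[2]=[0, 0, 3, 0], msg_vec=[0, 0, 3, 0]; VV[0]=max(VV[0],msg_vec) then VV[0][0]++ -> VV[0]=[2, 0, 3, 0]
Event 5: SEND 0->2: VV[0][0]++ -> VV[0]=[3, 0, 3, 0], msg_vec=[3, 0, 3, 0]; VV[2]=max(VV[2],msg_vec) then VV[2][2]++ -> VV[2]=[3, 0, 4, 0]
Event 6: SEND 3->0: VV[3][3]++ -> VV[3]=[0, 0, 2, 2], msg_vec=[0, 0, 2, 2]; VV[0]=max(VV[0],msg_vec) then VV[0][0]++ -> VV[0]=[4, 0, 3, 2]
Event 7: LOCAL 1: VV[1][1]++ -> VV[1]=[1, 2, 0, 0]
Event 8: SEND 0->2: VV[0][0]++ -> VV[0]=[5, 0, 3, 2], msg_vec=[5, 0, 3, 2]; VV[2]=max(VV[2],msg_vec) then VV[2][2]++ -> VV[2]=[5, 0, 5, 2]
Event 9: LOCAL 2: VV[2][2]++ -> VV[2]=[5, 0, 6, 2]
Event 2 stamp: [0, 0, 2, 0]
Event 4 stamp: [0, 0, 3, 0]
[0, 0, 2, 0] <= [0, 0, 3, 0]? True
[0, 0, 3, 0] <= [0, 0, 2, 0]? False
Relation: before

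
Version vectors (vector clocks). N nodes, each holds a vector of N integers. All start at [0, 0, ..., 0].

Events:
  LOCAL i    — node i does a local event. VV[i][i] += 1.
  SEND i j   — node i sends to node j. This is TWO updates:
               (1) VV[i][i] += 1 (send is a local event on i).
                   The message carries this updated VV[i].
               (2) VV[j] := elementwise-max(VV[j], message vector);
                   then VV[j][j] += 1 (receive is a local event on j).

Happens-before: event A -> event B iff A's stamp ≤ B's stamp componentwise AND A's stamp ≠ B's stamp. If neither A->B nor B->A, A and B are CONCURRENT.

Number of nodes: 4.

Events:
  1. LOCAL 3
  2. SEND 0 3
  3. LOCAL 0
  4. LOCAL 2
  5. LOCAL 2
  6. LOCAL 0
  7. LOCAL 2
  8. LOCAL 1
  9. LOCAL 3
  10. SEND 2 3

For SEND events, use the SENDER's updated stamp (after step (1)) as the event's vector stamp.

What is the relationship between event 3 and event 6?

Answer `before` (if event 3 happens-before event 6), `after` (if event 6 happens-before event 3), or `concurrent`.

Initial: VV[0]=[0, 0, 0, 0]
Initial: VV[1]=[0, 0, 0, 0]
Initial: VV[2]=[0, 0, 0, 0]
Initial: VV[3]=[0, 0, 0, 0]
Event 1: LOCAL 3: VV[3][3]++ -> VV[3]=[0, 0, 0, 1]
Event 2: SEND 0->3: VV[0][0]++ -> VV[0]=[1, 0, 0, 0], msg_vec=[1, 0, 0, 0]; VV[3]=max(VV[3],msg_vec) then VV[3][3]++ -> VV[3]=[1, 0, 0, 2]
Event 3: LOCAL 0: VV[0][0]++ -> VV[0]=[2, 0, 0, 0]
Event 4: LOCAL 2: VV[2][2]++ -> VV[2]=[0, 0, 1, 0]
Event 5: LOCAL 2: VV[2][2]++ -> VV[2]=[0, 0, 2, 0]
Event 6: LOCAL 0: VV[0][0]++ -> VV[0]=[3, 0, 0, 0]
Event 7: LOCAL 2: VV[2][2]++ -> VV[2]=[0, 0, 3, 0]
Event 8: LOCAL 1: VV[1][1]++ -> VV[1]=[0, 1, 0, 0]
Event 9: LOCAL 3: VV[3][3]++ -> VV[3]=[1, 0, 0, 3]
Event 10: SEND 2->3: VV[2][2]++ -> VV[2]=[0, 0, 4, 0], msg_vec=[0, 0, 4, 0]; VV[3]=max(VV[3],msg_vec) then VV[3][3]++ -> VV[3]=[1, 0, 4, 4]
Event 3 stamp: [2, 0, 0, 0]
Event 6 stamp: [3, 0, 0, 0]
[2, 0, 0, 0] <= [3, 0, 0, 0]? True
[3, 0, 0, 0] <= [2, 0, 0, 0]? False
Relation: before

Answer: before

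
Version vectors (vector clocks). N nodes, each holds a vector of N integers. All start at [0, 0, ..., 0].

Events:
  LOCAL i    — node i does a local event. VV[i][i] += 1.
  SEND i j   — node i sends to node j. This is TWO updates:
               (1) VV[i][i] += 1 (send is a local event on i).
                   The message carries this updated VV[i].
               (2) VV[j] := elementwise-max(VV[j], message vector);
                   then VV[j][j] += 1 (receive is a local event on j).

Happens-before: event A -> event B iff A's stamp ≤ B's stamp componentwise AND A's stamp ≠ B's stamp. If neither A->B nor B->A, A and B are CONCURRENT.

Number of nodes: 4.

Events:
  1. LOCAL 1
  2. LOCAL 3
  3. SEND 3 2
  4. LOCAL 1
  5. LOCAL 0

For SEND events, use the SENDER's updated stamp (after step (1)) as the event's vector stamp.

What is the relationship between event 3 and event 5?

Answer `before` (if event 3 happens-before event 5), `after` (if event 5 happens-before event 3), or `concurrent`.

Answer: concurrent

Derivation:
Initial: VV[0]=[0, 0, 0, 0]
Initial: VV[1]=[0, 0, 0, 0]
Initial: VV[2]=[0, 0, 0, 0]
Initial: VV[3]=[0, 0, 0, 0]
Event 1: LOCAL 1: VV[1][1]++ -> VV[1]=[0, 1, 0, 0]
Event 2: LOCAL 3: VV[3][3]++ -> VV[3]=[0, 0, 0, 1]
Event 3: SEND 3->2: VV[3][3]++ -> VV[3]=[0, 0, 0, 2], msg_vec=[0, 0, 0, 2]; VV[2]=max(VV[2],msg_vec) then VV[2][2]++ -> VV[2]=[0, 0, 1, 2]
Event 4: LOCAL 1: VV[1][1]++ -> VV[1]=[0, 2, 0, 0]
Event 5: LOCAL 0: VV[0][0]++ -> VV[0]=[1, 0, 0, 0]
Event 3 stamp: [0, 0, 0, 2]
Event 5 stamp: [1, 0, 0, 0]
[0, 0, 0, 2] <= [1, 0, 0, 0]? False
[1, 0, 0, 0] <= [0, 0, 0, 2]? False
Relation: concurrent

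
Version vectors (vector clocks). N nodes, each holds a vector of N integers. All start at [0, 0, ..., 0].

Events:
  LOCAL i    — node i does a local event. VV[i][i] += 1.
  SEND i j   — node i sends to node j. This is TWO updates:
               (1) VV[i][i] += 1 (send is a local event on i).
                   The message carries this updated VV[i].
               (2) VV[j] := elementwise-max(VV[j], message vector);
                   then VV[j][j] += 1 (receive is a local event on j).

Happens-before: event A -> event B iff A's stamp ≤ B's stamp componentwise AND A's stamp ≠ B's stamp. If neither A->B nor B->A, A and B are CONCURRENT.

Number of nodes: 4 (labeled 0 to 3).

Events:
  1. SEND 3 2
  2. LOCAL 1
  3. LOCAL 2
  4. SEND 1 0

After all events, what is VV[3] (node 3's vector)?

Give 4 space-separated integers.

Answer: 0 0 0 1

Derivation:
Initial: VV[0]=[0, 0, 0, 0]
Initial: VV[1]=[0, 0, 0, 0]
Initial: VV[2]=[0, 0, 0, 0]
Initial: VV[3]=[0, 0, 0, 0]
Event 1: SEND 3->2: VV[3][3]++ -> VV[3]=[0, 0, 0, 1], msg_vec=[0, 0, 0, 1]; VV[2]=max(VV[2],msg_vec) then VV[2][2]++ -> VV[2]=[0, 0, 1, 1]
Event 2: LOCAL 1: VV[1][1]++ -> VV[1]=[0, 1, 0, 0]
Event 3: LOCAL 2: VV[2][2]++ -> VV[2]=[0, 0, 2, 1]
Event 4: SEND 1->0: VV[1][1]++ -> VV[1]=[0, 2, 0, 0], msg_vec=[0, 2, 0, 0]; VV[0]=max(VV[0],msg_vec) then VV[0][0]++ -> VV[0]=[1, 2, 0, 0]
Final vectors: VV[0]=[1, 2, 0, 0]; VV[1]=[0, 2, 0, 0]; VV[2]=[0, 0, 2, 1]; VV[3]=[0, 0, 0, 1]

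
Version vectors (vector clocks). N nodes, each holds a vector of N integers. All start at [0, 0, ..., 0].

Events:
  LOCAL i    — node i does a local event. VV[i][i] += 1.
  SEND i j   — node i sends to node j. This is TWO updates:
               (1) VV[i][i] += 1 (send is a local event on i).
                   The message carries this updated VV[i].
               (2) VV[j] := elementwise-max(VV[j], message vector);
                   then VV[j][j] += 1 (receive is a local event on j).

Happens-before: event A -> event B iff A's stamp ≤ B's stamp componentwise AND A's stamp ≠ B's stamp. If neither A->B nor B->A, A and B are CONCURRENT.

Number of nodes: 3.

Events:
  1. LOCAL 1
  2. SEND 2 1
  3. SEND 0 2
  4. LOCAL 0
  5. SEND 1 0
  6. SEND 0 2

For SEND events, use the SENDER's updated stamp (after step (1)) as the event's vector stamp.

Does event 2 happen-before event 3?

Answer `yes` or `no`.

Initial: VV[0]=[0, 0, 0]
Initial: VV[1]=[0, 0, 0]
Initial: VV[2]=[0, 0, 0]
Event 1: LOCAL 1: VV[1][1]++ -> VV[1]=[0, 1, 0]
Event 2: SEND 2->1: VV[2][2]++ -> VV[2]=[0, 0, 1], msg_vec=[0, 0, 1]; VV[1]=max(VV[1],msg_vec) then VV[1][1]++ -> VV[1]=[0, 2, 1]
Event 3: SEND 0->2: VV[0][0]++ -> VV[0]=[1, 0, 0], msg_vec=[1, 0, 0]; VV[2]=max(VV[2],msg_vec) then VV[2][2]++ -> VV[2]=[1, 0, 2]
Event 4: LOCAL 0: VV[0][0]++ -> VV[0]=[2, 0, 0]
Event 5: SEND 1->0: VV[1][1]++ -> VV[1]=[0, 3, 1], msg_vec=[0, 3, 1]; VV[0]=max(VV[0],msg_vec) then VV[0][0]++ -> VV[0]=[3, 3, 1]
Event 6: SEND 0->2: VV[0][0]++ -> VV[0]=[4, 3, 1], msg_vec=[4, 3, 1]; VV[2]=max(VV[2],msg_vec) then VV[2][2]++ -> VV[2]=[4, 3, 3]
Event 2 stamp: [0, 0, 1]
Event 3 stamp: [1, 0, 0]
[0, 0, 1] <= [1, 0, 0]? False. Equal? False. Happens-before: False

Answer: no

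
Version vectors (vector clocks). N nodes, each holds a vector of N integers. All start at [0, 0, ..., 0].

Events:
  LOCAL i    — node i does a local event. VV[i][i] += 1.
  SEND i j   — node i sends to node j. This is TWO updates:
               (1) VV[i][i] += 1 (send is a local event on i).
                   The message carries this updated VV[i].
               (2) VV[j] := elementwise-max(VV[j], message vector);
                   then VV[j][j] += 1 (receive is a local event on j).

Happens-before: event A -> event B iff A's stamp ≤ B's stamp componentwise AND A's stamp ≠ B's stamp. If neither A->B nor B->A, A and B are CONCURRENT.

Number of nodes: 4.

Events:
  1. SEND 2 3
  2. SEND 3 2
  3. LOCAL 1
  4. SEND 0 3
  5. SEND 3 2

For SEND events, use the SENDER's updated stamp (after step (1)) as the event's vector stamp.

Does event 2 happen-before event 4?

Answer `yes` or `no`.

Answer: no

Derivation:
Initial: VV[0]=[0, 0, 0, 0]
Initial: VV[1]=[0, 0, 0, 0]
Initial: VV[2]=[0, 0, 0, 0]
Initial: VV[3]=[0, 0, 0, 0]
Event 1: SEND 2->3: VV[2][2]++ -> VV[2]=[0, 0, 1, 0], msg_vec=[0, 0, 1, 0]; VV[3]=max(VV[3],msg_vec) then VV[3][3]++ -> VV[3]=[0, 0, 1, 1]
Event 2: SEND 3->2: VV[3][3]++ -> VV[3]=[0, 0, 1, 2], msg_vec=[0, 0, 1, 2]; VV[2]=max(VV[2],msg_vec) then VV[2][2]++ -> VV[2]=[0, 0, 2, 2]
Event 3: LOCAL 1: VV[1][1]++ -> VV[1]=[0, 1, 0, 0]
Event 4: SEND 0->3: VV[0][0]++ -> VV[0]=[1, 0, 0, 0], msg_vec=[1, 0, 0, 0]; VV[3]=max(VV[3],msg_vec) then VV[3][3]++ -> VV[3]=[1, 0, 1, 3]
Event 5: SEND 3->2: VV[3][3]++ -> VV[3]=[1, 0, 1, 4], msg_vec=[1, 0, 1, 4]; VV[2]=max(VV[2],msg_vec) then VV[2][2]++ -> VV[2]=[1, 0, 3, 4]
Event 2 stamp: [0, 0, 1, 2]
Event 4 stamp: [1, 0, 0, 0]
[0, 0, 1, 2] <= [1, 0, 0, 0]? False. Equal? False. Happens-before: False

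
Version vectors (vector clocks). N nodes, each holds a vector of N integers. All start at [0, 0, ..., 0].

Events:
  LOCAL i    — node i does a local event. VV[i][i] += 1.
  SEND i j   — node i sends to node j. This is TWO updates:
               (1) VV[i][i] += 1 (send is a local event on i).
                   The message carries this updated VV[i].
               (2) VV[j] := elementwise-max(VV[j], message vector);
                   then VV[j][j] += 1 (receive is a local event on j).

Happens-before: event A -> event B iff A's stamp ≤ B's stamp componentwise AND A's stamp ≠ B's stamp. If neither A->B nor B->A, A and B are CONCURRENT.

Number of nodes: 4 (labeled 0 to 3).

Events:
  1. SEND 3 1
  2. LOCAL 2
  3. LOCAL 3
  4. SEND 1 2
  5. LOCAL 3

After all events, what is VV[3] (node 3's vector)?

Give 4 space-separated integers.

Answer: 0 0 0 3

Derivation:
Initial: VV[0]=[0, 0, 0, 0]
Initial: VV[1]=[0, 0, 0, 0]
Initial: VV[2]=[0, 0, 0, 0]
Initial: VV[3]=[0, 0, 0, 0]
Event 1: SEND 3->1: VV[3][3]++ -> VV[3]=[0, 0, 0, 1], msg_vec=[0, 0, 0, 1]; VV[1]=max(VV[1],msg_vec) then VV[1][1]++ -> VV[1]=[0, 1, 0, 1]
Event 2: LOCAL 2: VV[2][2]++ -> VV[2]=[0, 0, 1, 0]
Event 3: LOCAL 3: VV[3][3]++ -> VV[3]=[0, 0, 0, 2]
Event 4: SEND 1->2: VV[1][1]++ -> VV[1]=[0, 2, 0, 1], msg_vec=[0, 2, 0, 1]; VV[2]=max(VV[2],msg_vec) then VV[2][2]++ -> VV[2]=[0, 2, 2, 1]
Event 5: LOCAL 3: VV[3][3]++ -> VV[3]=[0, 0, 0, 3]
Final vectors: VV[0]=[0, 0, 0, 0]; VV[1]=[0, 2, 0, 1]; VV[2]=[0, 2, 2, 1]; VV[3]=[0, 0, 0, 3]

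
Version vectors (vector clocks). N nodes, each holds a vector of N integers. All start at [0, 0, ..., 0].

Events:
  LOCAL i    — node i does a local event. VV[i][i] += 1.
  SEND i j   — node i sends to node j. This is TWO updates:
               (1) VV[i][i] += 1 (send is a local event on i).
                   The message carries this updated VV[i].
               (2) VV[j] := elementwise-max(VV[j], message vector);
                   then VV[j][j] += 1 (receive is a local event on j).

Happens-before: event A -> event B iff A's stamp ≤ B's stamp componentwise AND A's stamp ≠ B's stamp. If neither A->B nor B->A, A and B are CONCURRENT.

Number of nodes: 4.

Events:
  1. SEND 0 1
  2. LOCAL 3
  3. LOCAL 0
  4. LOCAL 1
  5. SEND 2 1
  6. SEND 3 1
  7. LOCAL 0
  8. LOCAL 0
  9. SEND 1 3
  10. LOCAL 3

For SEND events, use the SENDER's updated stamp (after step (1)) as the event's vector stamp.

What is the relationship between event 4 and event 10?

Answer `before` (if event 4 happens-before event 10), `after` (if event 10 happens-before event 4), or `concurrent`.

Initial: VV[0]=[0, 0, 0, 0]
Initial: VV[1]=[0, 0, 0, 0]
Initial: VV[2]=[0, 0, 0, 0]
Initial: VV[3]=[0, 0, 0, 0]
Event 1: SEND 0->1: VV[0][0]++ -> VV[0]=[1, 0, 0, 0], msg_vec=[1, 0, 0, 0]; VV[1]=max(VV[1],msg_vec) then VV[1][1]++ -> VV[1]=[1, 1, 0, 0]
Event 2: LOCAL 3: VV[3][3]++ -> VV[3]=[0, 0, 0, 1]
Event 3: LOCAL 0: VV[0][0]++ -> VV[0]=[2, 0, 0, 0]
Event 4: LOCAL 1: VV[1][1]++ -> VV[1]=[1, 2, 0, 0]
Event 5: SEND 2->1: VV[2][2]++ -> VV[2]=[0, 0, 1, 0], msg_vec=[0, 0, 1, 0]; VV[1]=max(VV[1],msg_vec) then VV[1][1]++ -> VV[1]=[1, 3, 1, 0]
Event 6: SEND 3->1: VV[3][3]++ -> VV[3]=[0, 0, 0, 2], msg_vec=[0, 0, 0, 2]; VV[1]=max(VV[1],msg_vec) then VV[1][1]++ -> VV[1]=[1, 4, 1, 2]
Event 7: LOCAL 0: VV[0][0]++ -> VV[0]=[3, 0, 0, 0]
Event 8: LOCAL 0: VV[0][0]++ -> VV[0]=[4, 0, 0, 0]
Event 9: SEND 1->3: VV[1][1]++ -> VV[1]=[1, 5, 1, 2], msg_vec=[1, 5, 1, 2]; VV[3]=max(VV[3],msg_vec) then VV[3][3]++ -> VV[3]=[1, 5, 1, 3]
Event 10: LOCAL 3: VV[3][3]++ -> VV[3]=[1, 5, 1, 4]
Event 4 stamp: [1, 2, 0, 0]
Event 10 stamp: [1, 5, 1, 4]
[1, 2, 0, 0] <= [1, 5, 1, 4]? True
[1, 5, 1, 4] <= [1, 2, 0, 0]? False
Relation: before

Answer: before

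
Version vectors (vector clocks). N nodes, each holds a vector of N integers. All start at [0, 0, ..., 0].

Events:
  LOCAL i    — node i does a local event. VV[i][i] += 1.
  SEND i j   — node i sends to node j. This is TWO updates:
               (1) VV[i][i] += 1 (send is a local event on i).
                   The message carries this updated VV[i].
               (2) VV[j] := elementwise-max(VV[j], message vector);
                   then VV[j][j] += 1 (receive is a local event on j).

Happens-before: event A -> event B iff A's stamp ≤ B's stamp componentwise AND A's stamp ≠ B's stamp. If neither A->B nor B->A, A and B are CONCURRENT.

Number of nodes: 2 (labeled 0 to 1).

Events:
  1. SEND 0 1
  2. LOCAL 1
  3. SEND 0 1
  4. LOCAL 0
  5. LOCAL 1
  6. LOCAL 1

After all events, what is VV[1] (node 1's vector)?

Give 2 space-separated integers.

Answer: 2 5

Derivation:
Initial: VV[0]=[0, 0]
Initial: VV[1]=[0, 0]
Event 1: SEND 0->1: VV[0][0]++ -> VV[0]=[1, 0], msg_vec=[1, 0]; VV[1]=max(VV[1],msg_vec) then VV[1][1]++ -> VV[1]=[1, 1]
Event 2: LOCAL 1: VV[1][1]++ -> VV[1]=[1, 2]
Event 3: SEND 0->1: VV[0][0]++ -> VV[0]=[2, 0], msg_vec=[2, 0]; VV[1]=max(VV[1],msg_vec) then VV[1][1]++ -> VV[1]=[2, 3]
Event 4: LOCAL 0: VV[0][0]++ -> VV[0]=[3, 0]
Event 5: LOCAL 1: VV[1][1]++ -> VV[1]=[2, 4]
Event 6: LOCAL 1: VV[1][1]++ -> VV[1]=[2, 5]
Final vectors: VV[0]=[3, 0]; VV[1]=[2, 5]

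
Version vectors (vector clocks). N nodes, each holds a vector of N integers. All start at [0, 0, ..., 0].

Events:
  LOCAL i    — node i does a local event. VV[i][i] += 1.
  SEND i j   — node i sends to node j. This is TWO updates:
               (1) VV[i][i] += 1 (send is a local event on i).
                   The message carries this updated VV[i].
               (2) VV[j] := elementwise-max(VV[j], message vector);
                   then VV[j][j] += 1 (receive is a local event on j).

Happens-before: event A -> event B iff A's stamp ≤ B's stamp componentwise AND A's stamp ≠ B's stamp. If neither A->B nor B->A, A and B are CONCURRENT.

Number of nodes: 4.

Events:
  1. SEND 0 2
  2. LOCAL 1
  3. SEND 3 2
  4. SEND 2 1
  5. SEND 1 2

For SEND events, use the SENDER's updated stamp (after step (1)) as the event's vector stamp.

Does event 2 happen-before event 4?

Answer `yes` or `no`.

Initial: VV[0]=[0, 0, 0, 0]
Initial: VV[1]=[0, 0, 0, 0]
Initial: VV[2]=[0, 0, 0, 0]
Initial: VV[3]=[0, 0, 0, 0]
Event 1: SEND 0->2: VV[0][0]++ -> VV[0]=[1, 0, 0, 0], msg_vec=[1, 0, 0, 0]; VV[2]=max(VV[2],msg_vec) then VV[2][2]++ -> VV[2]=[1, 0, 1, 0]
Event 2: LOCAL 1: VV[1][1]++ -> VV[1]=[0, 1, 0, 0]
Event 3: SEND 3->2: VV[3][3]++ -> VV[3]=[0, 0, 0, 1], msg_vec=[0, 0, 0, 1]; VV[2]=max(VV[2],msg_vec) then VV[2][2]++ -> VV[2]=[1, 0, 2, 1]
Event 4: SEND 2->1: VV[2][2]++ -> VV[2]=[1, 0, 3, 1], msg_vec=[1, 0, 3, 1]; VV[1]=max(VV[1],msg_vec) then VV[1][1]++ -> VV[1]=[1, 2, 3, 1]
Event 5: SEND 1->2: VV[1][1]++ -> VV[1]=[1, 3, 3, 1], msg_vec=[1, 3, 3, 1]; VV[2]=max(VV[2],msg_vec) then VV[2][2]++ -> VV[2]=[1, 3, 4, 1]
Event 2 stamp: [0, 1, 0, 0]
Event 4 stamp: [1, 0, 3, 1]
[0, 1, 0, 0] <= [1, 0, 3, 1]? False. Equal? False. Happens-before: False

Answer: no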